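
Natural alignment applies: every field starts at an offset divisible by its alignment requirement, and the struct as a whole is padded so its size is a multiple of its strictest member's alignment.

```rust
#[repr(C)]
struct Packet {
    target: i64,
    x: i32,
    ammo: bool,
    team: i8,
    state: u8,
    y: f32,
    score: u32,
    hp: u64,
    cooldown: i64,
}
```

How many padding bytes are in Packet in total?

1

0..8  target  (8B, 8-aligned)
8..12  x  (4B, 4-aligned)
12..13  ammo  (1B, 1-aligned)
13..14  team  (1B, 1-aligned)
14..15  state  (1B, 1-aligned)
15..16  -- padding (1B)
16..20  y  (4B, 4-aligned)
20..24  score  (4B, 4-aligned)
24..32  hp  (8B, 8-aligned)
32..40  cooldown  (8B, 8-aligned)
sizeof = 40, alignof = 8
data bytes 39, size 40 → padding 1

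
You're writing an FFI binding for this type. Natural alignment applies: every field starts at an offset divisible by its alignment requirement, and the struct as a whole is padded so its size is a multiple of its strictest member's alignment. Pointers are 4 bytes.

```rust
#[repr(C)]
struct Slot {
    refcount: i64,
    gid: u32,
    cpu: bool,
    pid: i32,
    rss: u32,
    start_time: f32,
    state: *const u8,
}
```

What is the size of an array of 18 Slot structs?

576

refcount at 0 (size 8, align 8) → ends 8
gid at 8 (size 4, align 4) → ends 12
cpu at 12 (size 1, align 1) → ends 13
pad 3 to align 4 for pid
pid at 16 (size 4, align 4) → ends 20
rss at 20 (size 4, align 4) → ends 24
start_time at 24 (size 4, align 4) → ends 28
state at 28 (size 4, align 4) → ends 32
total 32 bytes, alignment 8
array of 18: 18 × 32 = 576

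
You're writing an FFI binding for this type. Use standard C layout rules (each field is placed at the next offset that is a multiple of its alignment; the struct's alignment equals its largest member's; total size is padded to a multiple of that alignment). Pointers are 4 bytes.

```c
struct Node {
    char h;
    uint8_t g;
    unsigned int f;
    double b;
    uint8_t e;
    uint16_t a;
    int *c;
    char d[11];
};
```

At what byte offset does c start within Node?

@0: h [1B, align 1] → 1
@1: g [1B, align 1] → 2
+2 pad (align 4)
@4: f [4B, align 4] → 8
@8: b [8B, align 8] → 16
@16: e [1B, align 1] → 17
+1 pad (align 2)
@18: a [2B, align 2] → 20
@20: c [4B, align 4] → 24

20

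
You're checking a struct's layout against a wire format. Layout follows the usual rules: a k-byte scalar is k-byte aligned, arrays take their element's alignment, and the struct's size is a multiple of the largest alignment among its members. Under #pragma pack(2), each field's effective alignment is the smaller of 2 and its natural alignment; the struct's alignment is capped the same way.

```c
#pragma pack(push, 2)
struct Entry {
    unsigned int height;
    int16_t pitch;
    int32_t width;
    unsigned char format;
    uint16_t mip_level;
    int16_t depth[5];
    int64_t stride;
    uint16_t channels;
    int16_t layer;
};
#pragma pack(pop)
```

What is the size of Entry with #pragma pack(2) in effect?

36

@0: height [4B, align 2] → 4
@4: pitch [2B, align 2] → 6
@6: width [4B, align 2] → 10
@10: format [1B, align 1] → 11
+1 pad (align 2)
@12: mip_level [2B, align 2] → 14
@14: depth [10B, align 2] → 24
@24: stride [8B, align 2] → 32
@32: channels [2B, align 2] → 34
@34: layer [2B, align 2] → 36
size 36, align 2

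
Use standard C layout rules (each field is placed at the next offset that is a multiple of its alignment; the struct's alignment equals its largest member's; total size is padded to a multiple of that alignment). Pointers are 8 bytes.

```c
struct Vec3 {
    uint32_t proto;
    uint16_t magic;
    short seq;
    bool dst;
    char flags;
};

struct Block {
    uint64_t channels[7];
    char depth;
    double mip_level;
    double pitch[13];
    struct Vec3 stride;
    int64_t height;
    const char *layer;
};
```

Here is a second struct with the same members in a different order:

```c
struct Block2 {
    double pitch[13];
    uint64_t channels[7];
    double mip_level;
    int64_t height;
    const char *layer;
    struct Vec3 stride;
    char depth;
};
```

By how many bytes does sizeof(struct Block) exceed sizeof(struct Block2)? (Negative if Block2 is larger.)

Vec3: 0..4  proto  (4B, 4-aligned); 4..6  magic  (2B, 2-aligned); 6..8  seq  (2B, 2-aligned); 8..9  dst  (1B, 1-aligned); 9..10  flags  (1B, 1-aligned); 10..12  -- tail padding (2B); sizeof = 12, alignof = 4
0..56  channels  (56B, 8-aligned)
56..57  depth  (1B, 1-aligned)
57..64  -- padding (7B)
64..72  mip_level  (8B, 8-aligned)
72..176  pitch  (104B, 8-aligned)
176..188  stride  (12B, 4-aligned)
188..192  -- padding (4B)
192..200  height  (8B, 8-aligned)
200..208  layer  (8B, 8-aligned)
sizeof = 208, alignof = 8
— Block2 —
0..104  pitch  (104B, 8-aligned)
104..160  channels  (56B, 8-aligned)
160..168  mip_level  (8B, 8-aligned)
168..176  height  (8B, 8-aligned)
176..184  layer  (8B, 8-aligned)
184..196  stride  (12B, 4-aligned)
196..197  depth  (1B, 1-aligned)
197..200  -- tail padding (3B)
sizeof = 200, alignof = 8
208 − 200 = 8

8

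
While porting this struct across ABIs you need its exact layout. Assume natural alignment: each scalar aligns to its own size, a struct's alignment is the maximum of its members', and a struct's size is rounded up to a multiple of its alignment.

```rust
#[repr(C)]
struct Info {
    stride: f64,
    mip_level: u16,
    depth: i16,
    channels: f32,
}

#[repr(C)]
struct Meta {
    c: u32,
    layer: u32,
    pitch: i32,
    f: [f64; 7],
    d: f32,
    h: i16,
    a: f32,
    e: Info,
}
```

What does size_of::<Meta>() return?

Info: 0..8  stride  (8B, 8-aligned); 8..10  mip_level  (2B, 2-aligned); 10..12  depth  (2B, 2-aligned); 12..16  channels  (4B, 4-aligned); sizeof = 16, alignof = 8
0..4  c  (4B, 4-aligned)
4..8  layer  (4B, 4-aligned)
8..12  pitch  (4B, 4-aligned)
12..16  -- padding (4B)
16..72  f  (56B, 8-aligned)
72..76  d  (4B, 4-aligned)
76..78  h  (2B, 2-aligned)
78..80  -- padding (2B)
80..84  a  (4B, 4-aligned)
84..88  -- padding (4B)
88..104  e  (16B, 8-aligned)
sizeof = 104, alignof = 8

104 bytes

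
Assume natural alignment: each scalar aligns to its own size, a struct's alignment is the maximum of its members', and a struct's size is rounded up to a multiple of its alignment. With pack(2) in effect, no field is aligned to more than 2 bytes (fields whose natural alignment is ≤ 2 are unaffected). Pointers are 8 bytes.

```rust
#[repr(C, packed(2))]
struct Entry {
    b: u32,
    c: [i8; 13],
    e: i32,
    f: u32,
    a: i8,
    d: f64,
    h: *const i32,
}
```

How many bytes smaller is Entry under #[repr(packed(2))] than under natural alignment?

natural layout:
  @0: b [4B, align 4] → 4
  @4: c [13B, align 1] → 17
  +3 pad (align 4)
  @20: e [4B, align 4] → 24
  @24: f [4B, align 4] → 28
  @28: a [1B, align 1] → 29
  +3 pad (align 8)
  @32: d [8B, align 8] → 40
  @40: h [8B, align 8] → 48
  size 48, align 8
packed(2) layout:
  @0: b [4B, align 2] → 4
  @4: c [13B, align 1] → 17
  +1 pad (align 2)
  @18: e [4B, align 2] → 22
  @22: f [4B, align 2] → 26
  @26: a [1B, align 1] → 27
  +1 pad (align 2)
  @28: d [8B, align 2] → 36
  @36: h [8B, align 2] → 44
  size 44, align 2
48 − 44 = 4

4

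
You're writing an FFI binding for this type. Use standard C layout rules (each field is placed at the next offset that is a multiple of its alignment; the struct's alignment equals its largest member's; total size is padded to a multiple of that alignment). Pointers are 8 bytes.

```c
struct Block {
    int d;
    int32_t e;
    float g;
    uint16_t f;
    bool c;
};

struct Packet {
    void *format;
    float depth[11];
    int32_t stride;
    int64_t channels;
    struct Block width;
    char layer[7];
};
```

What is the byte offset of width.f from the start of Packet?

76

Block: 0..4  d  (4B, 4-aligned); 4..8  e  (4B, 4-aligned); 8..12  g  (4B, 4-aligned); 12..14  f  (2B, 2-aligned); 14..15  c  (1B, 1-aligned); 15..16  -- tail padding (1B); sizeof = 16, alignof = 4
0..8  format  (8B, 8-aligned)
8..52  depth  (44B, 4-aligned)
52..56  stride  (4B, 4-aligned)
56..64  channels  (8B, 8-aligned)
64..80  width  (16B, 4-aligned)
within Block: f at 12
64 + 12 = 76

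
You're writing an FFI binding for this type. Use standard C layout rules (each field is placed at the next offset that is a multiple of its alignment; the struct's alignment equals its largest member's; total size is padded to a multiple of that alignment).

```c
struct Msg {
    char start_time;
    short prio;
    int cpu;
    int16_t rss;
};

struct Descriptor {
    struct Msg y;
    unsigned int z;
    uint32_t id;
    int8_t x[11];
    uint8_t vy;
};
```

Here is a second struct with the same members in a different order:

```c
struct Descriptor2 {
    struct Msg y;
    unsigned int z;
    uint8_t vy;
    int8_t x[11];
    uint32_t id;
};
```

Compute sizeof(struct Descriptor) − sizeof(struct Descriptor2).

0

Msg: 0..1  start_time  (1B, 1-aligned); 1..2  -- padding (1B); 2..4  prio  (2B, 2-aligned); 4..8  cpu  (4B, 4-aligned); 8..10  rss  (2B, 2-aligned); 10..12  -- tail padding (2B); sizeof = 12, alignof = 4
0..12  y  (12B, 4-aligned)
12..16  z  (4B, 4-aligned)
16..20  id  (4B, 4-aligned)
20..31  x  (11B, 1-aligned)
31..32  vy  (1B, 1-aligned)
sizeof = 32, alignof = 4
— Descriptor2 —
0..12  y  (12B, 4-aligned)
12..16  z  (4B, 4-aligned)
16..17  vy  (1B, 1-aligned)
17..28  x  (11B, 1-aligned)
28..32  id  (4B, 4-aligned)
sizeof = 32, alignof = 4
32 − 32 = 0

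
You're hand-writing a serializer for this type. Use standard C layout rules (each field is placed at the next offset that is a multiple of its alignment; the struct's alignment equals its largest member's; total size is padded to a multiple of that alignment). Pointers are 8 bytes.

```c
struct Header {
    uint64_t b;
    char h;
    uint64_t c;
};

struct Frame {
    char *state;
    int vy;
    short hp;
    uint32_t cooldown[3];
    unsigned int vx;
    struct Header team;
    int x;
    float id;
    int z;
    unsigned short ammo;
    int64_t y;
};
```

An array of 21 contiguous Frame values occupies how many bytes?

Header: @0: b [8B, align 8] → 8; @8: h [1B, align 1] → 9; +7 pad (align 8); @16: c [8B, align 8] → 24; size 24, align 8
@0: state [8B, align 8] → 8
@8: vy [4B, align 4] → 12
@12: hp [2B, align 2] → 14
+2 pad (align 4)
@16: cooldown [12B, align 4] → 28
@28: vx [4B, align 4] → 32
@32: team [24B, align 8] → 56
@56: x [4B, align 4] → 60
@60: id [4B, align 4] → 64
@64: z [4B, align 4] → 68
@68: ammo [2B, align 2] → 70
+2 pad (align 8)
@72: y [8B, align 8] → 80
size 80, align 8
array of 21: 21 × 80 = 1680

1680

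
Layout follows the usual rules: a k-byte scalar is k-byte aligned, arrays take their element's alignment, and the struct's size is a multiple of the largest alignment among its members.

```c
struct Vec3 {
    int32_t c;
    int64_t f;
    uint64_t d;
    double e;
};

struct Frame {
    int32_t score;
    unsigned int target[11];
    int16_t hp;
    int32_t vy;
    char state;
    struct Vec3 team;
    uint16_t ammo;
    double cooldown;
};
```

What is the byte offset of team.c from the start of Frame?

64

Vec3: c at 0 (size 4, align 4) → ends 4; pad 4 to align 8 for f; f at 8 (size 8, align 8) → ends 16; d at 16 (size 8, align 8) → ends 24; e at 24 (size 8, align 8) → ends 32; total 32 bytes, alignment 8
score at 0 (size 4, align 4) → ends 4
target at 4 (size 44, align 4) → ends 48
hp at 48 (size 2, align 2) → ends 50
pad 2 to align 4 for vy
vy at 52 (size 4, align 4) → ends 56
state at 56 (size 1, align 1) → ends 57
pad 7 to align 8 for team
team at 64 (size 32, align 8) → ends 96
within Vec3: c at 0
64 + 0 = 64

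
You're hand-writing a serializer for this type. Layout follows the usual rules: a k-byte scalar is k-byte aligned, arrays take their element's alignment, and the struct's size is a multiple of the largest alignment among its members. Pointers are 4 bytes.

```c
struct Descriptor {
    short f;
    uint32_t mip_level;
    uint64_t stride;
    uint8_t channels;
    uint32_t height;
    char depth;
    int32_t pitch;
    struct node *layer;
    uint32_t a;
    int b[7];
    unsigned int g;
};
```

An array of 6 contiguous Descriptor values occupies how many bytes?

@0: f [2B, align 2] → 2
+2 pad (align 4)
@4: mip_level [4B, align 4] → 8
@8: stride [8B, align 8] → 16
@16: channels [1B, align 1] → 17
+3 pad (align 4)
@20: height [4B, align 4] → 24
@24: depth [1B, align 1] → 25
+3 pad (align 4)
@28: pitch [4B, align 4] → 32
@32: layer [4B, align 4] → 36
@36: a [4B, align 4] → 40
@40: b [28B, align 4] → 68
@68: g [4B, align 4] → 72
size 72, align 8
array of 6: 6 × 72 = 432

432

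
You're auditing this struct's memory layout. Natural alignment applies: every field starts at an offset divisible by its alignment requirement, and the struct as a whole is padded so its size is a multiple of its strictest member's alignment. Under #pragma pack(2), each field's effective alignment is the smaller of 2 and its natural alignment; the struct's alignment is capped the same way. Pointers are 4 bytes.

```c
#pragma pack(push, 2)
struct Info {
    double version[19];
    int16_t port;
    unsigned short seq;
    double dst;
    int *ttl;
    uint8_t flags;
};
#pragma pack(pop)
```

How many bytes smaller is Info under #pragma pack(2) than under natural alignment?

natural layout:
  0..152  version  (152B, 8-aligned)
  152..154  port  (2B, 2-aligned)
  154..156  seq  (2B, 2-aligned)
  156..160  -- padding (4B)
  160..168  dst  (8B, 8-aligned)
  168..172  ttl  (4B, 4-aligned)
  172..173  flags  (1B, 1-aligned)
  173..176  -- tail padding (3B)
  sizeof = 176, alignof = 8
packed(2) layout:
  0..152  version  (152B, 2-aligned)
  152..154  port  (2B, 2-aligned)
  154..156  seq  (2B, 2-aligned)
  156..164  dst  (8B, 2-aligned)
  164..168  ttl  (4B, 2-aligned)
  168..169  flags  (1B, 1-aligned)
  169..170  -- tail padding (1B)
  sizeof = 170, alignof = 2
176 − 170 = 6

6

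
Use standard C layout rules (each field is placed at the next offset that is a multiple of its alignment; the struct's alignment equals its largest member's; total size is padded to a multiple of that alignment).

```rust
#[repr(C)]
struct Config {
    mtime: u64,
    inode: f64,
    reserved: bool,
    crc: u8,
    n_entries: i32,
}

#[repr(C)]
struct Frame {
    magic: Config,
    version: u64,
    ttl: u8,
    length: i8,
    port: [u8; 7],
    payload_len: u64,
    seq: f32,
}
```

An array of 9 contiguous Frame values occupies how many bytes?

576

Config: mtime at 0 (size 8, align 8) → ends 8; inode at 8 (size 8, align 8) → ends 16; reserved at 16 (size 1, align 1) → ends 17; crc at 17 (size 1, align 1) → ends 18; pad 2 to align 4 for n_entries; n_entries at 20 (size 4, align 4) → ends 24; total 24 bytes, alignment 8
magic at 0 (size 24, align 8) → ends 24
version at 24 (size 8, align 8) → ends 32
ttl at 32 (size 1, align 1) → ends 33
length at 33 (size 1, align 1) → ends 34
port at 34 (size 7, align 1) → ends 41
pad 7 to align 8 for payload_len
payload_len at 48 (size 8, align 8) → ends 56
seq at 56 (size 4, align 4) → ends 60
tail pad 4 to reach multiple of 8
total 64 bytes, alignment 8
array of 9: 9 × 64 = 576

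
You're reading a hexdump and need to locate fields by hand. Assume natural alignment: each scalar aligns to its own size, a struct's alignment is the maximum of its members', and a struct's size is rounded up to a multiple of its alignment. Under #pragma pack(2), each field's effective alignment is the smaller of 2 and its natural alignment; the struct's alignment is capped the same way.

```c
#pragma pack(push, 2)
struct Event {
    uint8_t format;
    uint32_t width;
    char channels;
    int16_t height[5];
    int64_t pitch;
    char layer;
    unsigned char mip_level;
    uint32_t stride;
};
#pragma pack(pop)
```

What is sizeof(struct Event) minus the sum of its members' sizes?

2

0..1  format  (1B, 1-aligned)
1..2  -- padding (1B)
2..6  width  (4B, 2-aligned)
6..7  channels  (1B, 1-aligned)
7..8  -- padding (1B)
8..18  height  (10B, 2-aligned)
18..26  pitch  (8B, 2-aligned)
26..27  layer  (1B, 1-aligned)
27..28  mip_level  (1B, 1-aligned)
28..32  stride  (4B, 2-aligned)
sizeof = 32, alignof = 2
data bytes 30, size 32 → padding 2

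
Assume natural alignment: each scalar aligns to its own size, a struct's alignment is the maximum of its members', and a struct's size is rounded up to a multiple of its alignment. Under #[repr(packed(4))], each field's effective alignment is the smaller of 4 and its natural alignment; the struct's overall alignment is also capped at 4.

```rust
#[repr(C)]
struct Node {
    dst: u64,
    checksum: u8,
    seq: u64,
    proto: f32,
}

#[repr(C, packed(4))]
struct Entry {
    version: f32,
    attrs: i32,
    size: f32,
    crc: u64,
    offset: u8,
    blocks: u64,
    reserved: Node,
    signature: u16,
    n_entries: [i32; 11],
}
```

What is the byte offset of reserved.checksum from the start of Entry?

40

Node: 0..8  dst  (8B, 8-aligned); 8..9  checksum  (1B, 1-aligned); 9..16  -- padding (7B); 16..24  seq  (8B, 8-aligned); 24..28  proto  (4B, 4-aligned); 28..32  -- tail padding (4B); sizeof = 32, alignof = 8
0..4  version  (4B, 4-aligned)
4..8  attrs  (4B, 4-aligned)
8..12  size  (4B, 4-aligned)
12..20  crc  (8B, 4-aligned)
20..21  offset  (1B, 1-aligned)
21..24  -- padding (3B)
24..32  blocks  (8B, 4-aligned)
32..64  reserved  (32B, 4-aligned)
within Node: checksum at 8
32 + 8 = 40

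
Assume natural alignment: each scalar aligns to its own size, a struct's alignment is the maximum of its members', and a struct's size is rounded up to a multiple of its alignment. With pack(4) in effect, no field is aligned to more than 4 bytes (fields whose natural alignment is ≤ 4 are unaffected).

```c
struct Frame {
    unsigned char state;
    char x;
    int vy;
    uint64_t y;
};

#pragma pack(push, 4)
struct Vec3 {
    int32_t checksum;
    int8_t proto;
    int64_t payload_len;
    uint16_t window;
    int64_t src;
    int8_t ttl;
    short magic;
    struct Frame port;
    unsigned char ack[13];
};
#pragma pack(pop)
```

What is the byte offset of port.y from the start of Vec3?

Frame: state at 0 (size 1, align 1) → ends 1; x at 1 (size 1, align 1) → ends 2; pad 2 to align 4 for vy; vy at 4 (size 4, align 4) → ends 8; y at 8 (size 8, align 8) → ends 16; total 16 bytes, alignment 8
checksum at 0 (size 4, align 4) → ends 4
proto at 4 (size 1, align 1) → ends 5
pad 3 to align 4 for payload_len
payload_len at 8 (size 8, align 4) → ends 16
window at 16 (size 2, align 2) → ends 18
pad 2 to align 4 for src
src at 20 (size 8, align 4) → ends 28
ttl at 28 (size 1, align 1) → ends 29
pad 1 to align 2 for magic
magic at 30 (size 2, align 2) → ends 32
port at 32 (size 16, align 4) → ends 48
within Frame: y at 8
32 + 8 = 40

40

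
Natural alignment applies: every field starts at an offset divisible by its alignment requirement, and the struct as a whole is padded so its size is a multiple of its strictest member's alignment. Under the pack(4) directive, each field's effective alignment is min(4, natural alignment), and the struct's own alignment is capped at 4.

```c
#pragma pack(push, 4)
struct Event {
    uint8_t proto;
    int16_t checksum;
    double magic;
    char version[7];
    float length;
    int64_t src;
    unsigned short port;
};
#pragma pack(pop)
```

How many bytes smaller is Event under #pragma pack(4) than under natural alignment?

12

natural layout:
  0..1  proto  (1B, 1-aligned)
  1..2  -- padding (1B)
  2..4  checksum  (2B, 2-aligned)
  4..8  -- padding (4B)
  8..16  magic  (8B, 8-aligned)
  16..23  version  (7B, 1-aligned)
  23..24  -- padding (1B)
  24..28  length  (4B, 4-aligned)
  28..32  -- padding (4B)
  32..40  src  (8B, 8-aligned)
  40..42  port  (2B, 2-aligned)
  42..48  -- tail padding (6B)
  sizeof = 48, alignof = 8
packed(4) layout:
  0..1  proto  (1B, 1-aligned)
  1..2  -- padding (1B)
  2..4  checksum  (2B, 2-aligned)
  4..12  magic  (8B, 4-aligned)
  12..19  version  (7B, 1-aligned)
  19..20  -- padding (1B)
  20..24  length  (4B, 4-aligned)
  24..32  src  (8B, 4-aligned)
  32..34  port  (2B, 2-aligned)
  34..36  -- tail padding (2B)
  sizeof = 36, alignof = 4
48 − 36 = 12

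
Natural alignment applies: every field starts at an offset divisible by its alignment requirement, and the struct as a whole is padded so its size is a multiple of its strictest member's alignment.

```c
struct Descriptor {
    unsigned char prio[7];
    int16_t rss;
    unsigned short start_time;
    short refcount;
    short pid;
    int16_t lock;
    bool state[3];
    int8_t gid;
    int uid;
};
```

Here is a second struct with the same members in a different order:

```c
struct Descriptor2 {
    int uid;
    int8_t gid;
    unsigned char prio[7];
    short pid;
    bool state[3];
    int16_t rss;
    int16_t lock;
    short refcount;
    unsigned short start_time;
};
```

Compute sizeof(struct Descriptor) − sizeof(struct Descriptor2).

@0: prio [7B, align 1] → 7
+1 pad (align 2)
@8: rss [2B, align 2] → 10
@10: start_time [2B, align 2] → 12
@12: refcount [2B, align 2] → 14
@14: pid [2B, align 2] → 16
@16: lock [2B, align 2] → 18
@18: state [3B, align 1] → 21
@21: gid [1B, align 1] → 22
+2 pad (align 4)
@24: uid [4B, align 4] → 28
size 28, align 4
— Descriptor2 —
@0: uid [4B, align 4] → 4
@4: gid [1B, align 1] → 5
@5: prio [7B, align 1] → 12
@12: pid [2B, align 2] → 14
@14: state [3B, align 1] → 17
+1 pad (align 2)
@18: rss [2B, align 2] → 20
@20: lock [2B, align 2] → 22
@22: refcount [2B, align 2] → 24
@24: start_time [2B, align 2] → 26
+2 tail pad (align 4)
size 28, align 4
28 − 28 = 0

0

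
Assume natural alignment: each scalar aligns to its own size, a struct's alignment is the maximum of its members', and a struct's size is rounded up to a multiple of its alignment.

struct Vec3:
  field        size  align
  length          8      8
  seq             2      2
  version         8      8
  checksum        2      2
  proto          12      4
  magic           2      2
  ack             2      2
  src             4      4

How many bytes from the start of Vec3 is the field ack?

42

0..8  length  (8B, 8-aligned)
8..10  seq  (2B, 2-aligned)
10..16  -- padding (6B)
16..24  version  (8B, 8-aligned)
24..26  checksum  (2B, 2-aligned)
26..28  -- padding (2B)
28..40  proto  (12B, 4-aligned)
40..42  magic  (2B, 2-aligned)
42..44  ack  (2B, 2-aligned)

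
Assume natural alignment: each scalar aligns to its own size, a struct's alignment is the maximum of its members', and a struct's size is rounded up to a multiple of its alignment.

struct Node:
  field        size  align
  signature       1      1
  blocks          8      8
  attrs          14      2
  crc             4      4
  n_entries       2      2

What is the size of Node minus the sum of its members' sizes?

signature at 0 (size 1, align 1) → ends 1
pad 7 to align 8 for blocks
blocks at 8 (size 8, align 8) → ends 16
attrs at 16 (size 14, align 2) → ends 30
pad 2 to align 4 for crc
crc at 32 (size 4, align 4) → ends 36
n_entries at 36 (size 2, align 2) → ends 38
tail pad 2 to reach multiple of 8
total 40 bytes, alignment 8
data bytes 29, size 40 → padding 11

11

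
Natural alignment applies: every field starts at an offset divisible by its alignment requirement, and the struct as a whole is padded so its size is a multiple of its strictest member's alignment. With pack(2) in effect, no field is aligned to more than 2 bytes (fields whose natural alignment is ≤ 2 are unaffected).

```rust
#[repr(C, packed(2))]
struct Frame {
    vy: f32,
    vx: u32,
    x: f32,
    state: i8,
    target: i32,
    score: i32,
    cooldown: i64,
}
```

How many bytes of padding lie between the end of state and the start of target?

1

@0: vy [4B, align 2] → 4
@4: vx [4B, align 2] → 8
@8: x [4B, align 2] → 12
@12: state [1B, align 1] → 13
+1 pad (align 2)
@14: target [4B, align 2] → 18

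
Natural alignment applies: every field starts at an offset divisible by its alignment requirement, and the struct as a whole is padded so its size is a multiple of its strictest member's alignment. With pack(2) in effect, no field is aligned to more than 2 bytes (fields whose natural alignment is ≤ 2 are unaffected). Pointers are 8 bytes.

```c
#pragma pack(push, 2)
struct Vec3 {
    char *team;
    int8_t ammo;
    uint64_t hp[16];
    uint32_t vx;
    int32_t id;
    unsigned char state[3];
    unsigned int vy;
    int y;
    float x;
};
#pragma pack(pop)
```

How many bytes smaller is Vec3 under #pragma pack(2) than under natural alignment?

6

natural layout:
  0..8  team  (8B, 8-aligned)
  8..9  ammo  (1B, 1-aligned)
  9..16  -- padding (7B)
  16..144  hp  (128B, 8-aligned)
  144..148  vx  (4B, 4-aligned)
  148..152  id  (4B, 4-aligned)
  152..155  state  (3B, 1-aligned)
  155..156  -- padding (1B)
  156..160  vy  (4B, 4-aligned)
  160..164  y  (4B, 4-aligned)
  164..168  x  (4B, 4-aligned)
  sizeof = 168, alignof = 8
packed(2) layout:
  0..8  team  (8B, 2-aligned)
  8..9  ammo  (1B, 1-aligned)
  9..10  -- padding (1B)
  10..138  hp  (128B, 2-aligned)
  138..142  vx  (4B, 2-aligned)
  142..146  id  (4B, 2-aligned)
  146..149  state  (3B, 1-aligned)
  149..150  -- padding (1B)
  150..154  vy  (4B, 2-aligned)
  154..158  y  (4B, 2-aligned)
  158..162  x  (4B, 2-aligned)
  sizeof = 162, alignof = 2
168 − 162 = 6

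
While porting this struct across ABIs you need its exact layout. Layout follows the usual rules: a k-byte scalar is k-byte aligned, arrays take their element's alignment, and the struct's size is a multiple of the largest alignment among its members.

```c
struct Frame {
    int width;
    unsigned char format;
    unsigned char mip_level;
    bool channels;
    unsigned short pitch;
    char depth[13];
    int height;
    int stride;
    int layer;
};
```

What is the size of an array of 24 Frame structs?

864

width at 0 (size 4, align 4) → ends 4
format at 4 (size 1, align 1) → ends 5
mip_level at 5 (size 1, align 1) → ends 6
channels at 6 (size 1, align 1) → ends 7
pad 1 to align 2 for pitch
pitch at 8 (size 2, align 2) → ends 10
depth at 10 (size 13, align 1) → ends 23
pad 1 to align 4 for height
height at 24 (size 4, align 4) → ends 28
stride at 28 (size 4, align 4) → ends 32
layer at 32 (size 4, align 4) → ends 36
total 36 bytes, alignment 4
array of 24: 24 × 36 = 864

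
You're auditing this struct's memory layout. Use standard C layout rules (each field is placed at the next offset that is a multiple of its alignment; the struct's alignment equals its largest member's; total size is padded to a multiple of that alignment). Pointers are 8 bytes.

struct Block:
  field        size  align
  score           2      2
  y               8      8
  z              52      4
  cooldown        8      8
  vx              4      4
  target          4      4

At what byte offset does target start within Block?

84

score at 0 (size 2, align 2) → ends 2
pad 6 to align 8 for y
y at 8 (size 8, align 8) → ends 16
z at 16 (size 52, align 4) → ends 68
pad 4 to align 8 for cooldown
cooldown at 72 (size 8, align 8) → ends 80
vx at 80 (size 4, align 4) → ends 84
target at 84 (size 4, align 4) → ends 88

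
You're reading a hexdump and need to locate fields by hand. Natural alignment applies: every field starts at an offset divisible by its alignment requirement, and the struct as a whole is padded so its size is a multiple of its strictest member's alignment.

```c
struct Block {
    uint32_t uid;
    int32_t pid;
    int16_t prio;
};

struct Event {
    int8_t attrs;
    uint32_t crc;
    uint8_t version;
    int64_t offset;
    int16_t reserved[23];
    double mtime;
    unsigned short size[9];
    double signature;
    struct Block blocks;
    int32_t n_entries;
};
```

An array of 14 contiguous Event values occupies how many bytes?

1792

Block: 0..4  uid  (4B, 4-aligned); 4..8  pid  (4B, 4-aligned); 8..10  prio  (2B, 2-aligned); 10..12  -- tail padding (2B); sizeof = 12, alignof = 4
0..1  attrs  (1B, 1-aligned)
1..4  -- padding (3B)
4..8  crc  (4B, 4-aligned)
8..9  version  (1B, 1-aligned)
9..16  -- padding (7B)
16..24  offset  (8B, 8-aligned)
24..70  reserved  (46B, 2-aligned)
70..72  -- padding (2B)
72..80  mtime  (8B, 8-aligned)
80..98  size  (18B, 2-aligned)
98..104  -- padding (6B)
104..112  signature  (8B, 8-aligned)
112..124  blocks  (12B, 4-aligned)
124..128  n_entries  (4B, 4-aligned)
sizeof = 128, alignof = 8
array of 14: 14 × 128 = 1792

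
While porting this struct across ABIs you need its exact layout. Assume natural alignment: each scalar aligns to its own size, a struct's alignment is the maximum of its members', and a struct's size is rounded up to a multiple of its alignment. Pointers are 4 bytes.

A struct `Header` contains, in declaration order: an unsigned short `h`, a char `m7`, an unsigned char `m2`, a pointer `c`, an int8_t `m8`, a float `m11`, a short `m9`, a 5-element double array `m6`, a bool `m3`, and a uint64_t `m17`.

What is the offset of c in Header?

4

@0: h [2B, align 2] → 2
@2: m7 [1B, align 1] → 3
@3: m2 [1B, align 1] → 4
@4: c [4B, align 4] → 8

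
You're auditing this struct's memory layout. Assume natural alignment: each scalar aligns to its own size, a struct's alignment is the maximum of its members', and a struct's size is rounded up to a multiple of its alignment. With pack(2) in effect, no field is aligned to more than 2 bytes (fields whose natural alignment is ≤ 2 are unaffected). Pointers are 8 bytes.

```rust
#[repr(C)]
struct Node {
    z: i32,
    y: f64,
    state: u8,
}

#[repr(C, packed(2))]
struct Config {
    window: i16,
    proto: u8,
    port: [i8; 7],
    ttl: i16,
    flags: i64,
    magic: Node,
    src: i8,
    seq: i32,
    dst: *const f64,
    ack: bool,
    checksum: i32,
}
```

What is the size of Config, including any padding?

Node: z at 0 (size 4, align 4) → ends 4; pad 4 to align 8 for y; y at 8 (size 8, align 8) → ends 16; state at 16 (size 1, align 1) → ends 17; tail pad 7 to reach multiple of 8; total 24 bytes, alignment 8
window at 0 (size 2, align 2) → ends 2
proto at 2 (size 1, align 1) → ends 3
port at 3 (size 7, align 1) → ends 10
ttl at 10 (size 2, align 2) → ends 12
flags at 12 (size 8, align 2) → ends 20
magic at 20 (size 24, align 2) → ends 44
src at 44 (size 1, align 1) → ends 45
pad 1 to align 2 for seq
seq at 46 (size 4, align 2) → ends 50
dst at 50 (size 8, align 2) → ends 58
ack at 58 (size 1, align 1) → ends 59
pad 1 to align 2 for checksum
checksum at 60 (size 4, align 2) → ends 64
total 64 bytes, alignment 2

64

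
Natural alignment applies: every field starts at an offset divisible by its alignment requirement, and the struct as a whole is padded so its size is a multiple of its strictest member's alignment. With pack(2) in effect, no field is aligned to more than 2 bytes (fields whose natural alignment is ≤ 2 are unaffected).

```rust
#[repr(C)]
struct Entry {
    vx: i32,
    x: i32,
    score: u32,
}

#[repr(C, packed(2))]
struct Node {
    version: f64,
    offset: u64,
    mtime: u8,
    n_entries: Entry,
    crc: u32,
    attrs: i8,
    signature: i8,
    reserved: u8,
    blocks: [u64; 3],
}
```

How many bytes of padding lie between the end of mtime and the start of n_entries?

1

Entry: 0..4  vx  (4B, 4-aligned); 4..8  x  (4B, 4-aligned); 8..12  score  (4B, 4-aligned); sizeof = 12, alignof = 4
0..8  version  (8B, 2-aligned)
8..16  offset  (8B, 2-aligned)
16..17  mtime  (1B, 1-aligned)
17..18  -- padding (1B)
18..30  n_entries  (12B, 2-aligned)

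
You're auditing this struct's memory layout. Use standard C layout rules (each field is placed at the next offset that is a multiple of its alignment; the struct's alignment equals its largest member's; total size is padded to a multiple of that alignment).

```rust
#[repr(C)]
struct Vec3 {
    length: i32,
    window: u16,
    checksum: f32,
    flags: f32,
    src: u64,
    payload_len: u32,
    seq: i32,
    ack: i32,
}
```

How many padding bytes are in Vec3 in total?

0..4  length  (4B, 4-aligned)
4..6  window  (2B, 2-aligned)
6..8  -- padding (2B)
8..12  checksum  (4B, 4-aligned)
12..16  flags  (4B, 4-aligned)
16..24  src  (8B, 8-aligned)
24..28  payload_len  (4B, 4-aligned)
28..32  seq  (4B, 4-aligned)
32..36  ack  (4B, 4-aligned)
36..40  -- tail padding (4B)
sizeof = 40, alignof = 8
data bytes 34, size 40 → padding 6

6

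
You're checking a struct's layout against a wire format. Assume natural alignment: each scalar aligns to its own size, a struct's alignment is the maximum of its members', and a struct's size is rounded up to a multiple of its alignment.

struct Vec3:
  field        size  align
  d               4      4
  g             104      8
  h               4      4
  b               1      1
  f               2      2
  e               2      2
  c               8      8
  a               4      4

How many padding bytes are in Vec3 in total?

15

0..4  d  (4B, 4-aligned)
4..8  -- padding (4B)
8..112  g  (104B, 8-aligned)
112..116  h  (4B, 4-aligned)
116..117  b  (1B, 1-aligned)
117..118  -- padding (1B)
118..120  f  (2B, 2-aligned)
120..122  e  (2B, 2-aligned)
122..128  -- padding (6B)
128..136  c  (8B, 8-aligned)
136..140  a  (4B, 4-aligned)
140..144  -- tail padding (4B)
sizeof = 144, alignof = 8
data bytes 129, size 144 → padding 15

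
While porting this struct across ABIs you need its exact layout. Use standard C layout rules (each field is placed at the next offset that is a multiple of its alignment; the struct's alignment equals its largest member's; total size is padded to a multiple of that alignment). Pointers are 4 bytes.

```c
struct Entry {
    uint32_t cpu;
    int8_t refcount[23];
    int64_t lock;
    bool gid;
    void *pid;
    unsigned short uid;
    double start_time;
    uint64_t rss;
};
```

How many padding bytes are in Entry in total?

14

cpu at 0 (size 4, align 4) → ends 4
refcount at 4 (size 23, align 1) → ends 27
pad 5 to align 8 for lock
lock at 32 (size 8, align 8) → ends 40
gid at 40 (size 1, align 1) → ends 41
pad 3 to align 4 for pid
pid at 44 (size 4, align 4) → ends 48
uid at 48 (size 2, align 2) → ends 50
pad 6 to align 8 for start_time
start_time at 56 (size 8, align 8) → ends 64
rss at 64 (size 8, align 8) → ends 72
total 72 bytes, alignment 8
data bytes 58, size 72 → padding 14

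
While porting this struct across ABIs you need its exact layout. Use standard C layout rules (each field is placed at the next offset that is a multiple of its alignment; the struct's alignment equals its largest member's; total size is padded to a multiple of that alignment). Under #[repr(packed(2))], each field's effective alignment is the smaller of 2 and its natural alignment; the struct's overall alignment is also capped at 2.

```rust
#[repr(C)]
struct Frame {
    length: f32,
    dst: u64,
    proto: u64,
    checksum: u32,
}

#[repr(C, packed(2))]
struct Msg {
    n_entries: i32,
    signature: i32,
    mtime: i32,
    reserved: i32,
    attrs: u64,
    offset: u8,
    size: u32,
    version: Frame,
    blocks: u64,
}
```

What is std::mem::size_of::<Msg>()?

70

Frame: @0: length [4B, align 4] → 4; +4 pad (align 8); @8: dst [8B, align 8] → 16; @16: proto [8B, align 8] → 24; @24: checksum [4B, align 4] → 28; +4 tail pad (align 8); size 32, align 8
@0: n_entries [4B, align 2] → 4
@4: signature [4B, align 2] → 8
@8: mtime [4B, align 2] → 12
@12: reserved [4B, align 2] → 16
@16: attrs [8B, align 2] → 24
@24: offset [1B, align 1] → 25
+1 pad (align 2)
@26: size [4B, align 2] → 30
@30: version [32B, align 2] → 62
@62: blocks [8B, align 2] → 70
size 70, align 2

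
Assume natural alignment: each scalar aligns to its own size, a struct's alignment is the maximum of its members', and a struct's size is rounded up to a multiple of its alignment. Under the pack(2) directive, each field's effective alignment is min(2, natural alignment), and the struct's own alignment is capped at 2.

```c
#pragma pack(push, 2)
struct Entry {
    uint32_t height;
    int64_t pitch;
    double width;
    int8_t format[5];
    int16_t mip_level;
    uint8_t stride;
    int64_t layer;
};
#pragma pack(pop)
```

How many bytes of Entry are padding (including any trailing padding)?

@0: height [4B, align 2] → 4
@4: pitch [8B, align 2] → 12
@12: width [8B, align 2] → 20
@20: format [5B, align 1] → 25
+1 pad (align 2)
@26: mip_level [2B, align 2] → 28
@28: stride [1B, align 1] → 29
+1 pad (align 2)
@30: layer [8B, align 2] → 38
size 38, align 2
data bytes 36, size 38 → padding 2

2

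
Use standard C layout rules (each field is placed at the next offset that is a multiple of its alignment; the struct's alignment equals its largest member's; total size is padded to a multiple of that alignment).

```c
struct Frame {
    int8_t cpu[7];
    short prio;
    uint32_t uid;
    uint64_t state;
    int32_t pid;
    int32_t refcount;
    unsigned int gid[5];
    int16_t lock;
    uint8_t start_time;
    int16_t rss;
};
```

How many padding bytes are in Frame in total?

10

0..7  cpu  (7B, 1-aligned)
7..8  -- padding (1B)
8..10  prio  (2B, 2-aligned)
10..12  -- padding (2B)
12..16  uid  (4B, 4-aligned)
16..24  state  (8B, 8-aligned)
24..28  pid  (4B, 4-aligned)
28..32  refcount  (4B, 4-aligned)
32..52  gid  (20B, 4-aligned)
52..54  lock  (2B, 2-aligned)
54..55  start_time  (1B, 1-aligned)
55..56  -- padding (1B)
56..58  rss  (2B, 2-aligned)
58..64  -- tail padding (6B)
sizeof = 64, alignof = 8
data bytes 54, size 64 → padding 10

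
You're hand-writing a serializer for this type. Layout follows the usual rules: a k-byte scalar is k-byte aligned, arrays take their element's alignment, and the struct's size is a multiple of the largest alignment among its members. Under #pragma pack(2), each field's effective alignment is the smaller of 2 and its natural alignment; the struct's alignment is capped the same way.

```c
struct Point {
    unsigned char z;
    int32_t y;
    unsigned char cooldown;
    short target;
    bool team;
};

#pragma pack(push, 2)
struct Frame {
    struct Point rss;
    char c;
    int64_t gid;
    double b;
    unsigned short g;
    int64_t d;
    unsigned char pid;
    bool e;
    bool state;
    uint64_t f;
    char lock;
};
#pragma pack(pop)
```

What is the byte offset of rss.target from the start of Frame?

10

Point: 0..1  z  (1B, 1-aligned); 1..4  -- padding (3B); 4..8  y  (4B, 4-aligned); 8..9  cooldown  (1B, 1-aligned); 9..10  -- padding (1B); 10..12  target  (2B, 2-aligned); 12..13  team  (1B, 1-aligned); 13..16  -- tail padding (3B); sizeof = 16, alignof = 4
0..16  rss  (16B, 2-aligned)
within Point: target at 10
0 + 10 = 10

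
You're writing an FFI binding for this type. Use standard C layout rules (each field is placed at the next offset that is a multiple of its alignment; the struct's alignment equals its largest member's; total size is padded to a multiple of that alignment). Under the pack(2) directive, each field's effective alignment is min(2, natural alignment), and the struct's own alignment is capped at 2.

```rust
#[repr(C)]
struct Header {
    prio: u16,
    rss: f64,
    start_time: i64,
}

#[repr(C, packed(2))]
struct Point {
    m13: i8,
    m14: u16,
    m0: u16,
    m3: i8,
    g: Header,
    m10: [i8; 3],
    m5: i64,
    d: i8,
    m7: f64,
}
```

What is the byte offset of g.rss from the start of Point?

Header: @0: prio [2B, align 2] → 2; +6 pad (align 8); @8: rss [8B, align 8] → 16; @16: start_time [8B, align 8] → 24; size 24, align 8
@0: m13 [1B, align 1] → 1
+1 pad (align 2)
@2: m14 [2B, align 2] → 4
@4: m0 [2B, align 2] → 6
@6: m3 [1B, align 1] → 7
+1 pad (align 2)
@8: g [24B, align 2] → 32
within Header: rss at 8
8 + 8 = 16

16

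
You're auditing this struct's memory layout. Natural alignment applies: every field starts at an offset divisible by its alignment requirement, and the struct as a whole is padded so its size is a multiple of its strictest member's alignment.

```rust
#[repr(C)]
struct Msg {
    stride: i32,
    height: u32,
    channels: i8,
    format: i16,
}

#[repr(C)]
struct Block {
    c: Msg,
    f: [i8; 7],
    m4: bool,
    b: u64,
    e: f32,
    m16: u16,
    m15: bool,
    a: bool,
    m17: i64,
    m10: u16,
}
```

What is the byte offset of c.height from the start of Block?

4

Msg: 0..4  stride  (4B, 4-aligned); 4..8  height  (4B, 4-aligned); 8..9  channels  (1B, 1-aligned); 9..10  -- padding (1B); 10..12  format  (2B, 2-aligned); sizeof = 12, alignof = 4
0..12  c  (12B, 4-aligned)
within Msg: height at 4
0 + 4 = 4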